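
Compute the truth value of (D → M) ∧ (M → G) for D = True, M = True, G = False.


D = True, M = True, G = False
Step 1: D → M is false only when D=True and M=False. Result: True
Step 2: M → G is false only when M=True and G=False. Result: False
Step 3: True ∧ False = False

False


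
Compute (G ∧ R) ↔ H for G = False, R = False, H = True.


G = False, R = False, H = True
Step 1: G ∧ R = False AND False = False
Step 2: (False) ↔ H: true when both sides have same truth value.
Result: False ↔ True = False

False


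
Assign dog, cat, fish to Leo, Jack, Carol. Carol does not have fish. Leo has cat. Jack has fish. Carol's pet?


From clues:
  Jack → fish
  Leo → cat
By elimination, Carol gets the remaining.

dog


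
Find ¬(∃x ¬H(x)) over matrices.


Original: ∃x ¬H(x)
Rule: ¬∀→∃, ¬∃→∀, negate predicate.
Negation: ∀x H(x)

∀x H(x)


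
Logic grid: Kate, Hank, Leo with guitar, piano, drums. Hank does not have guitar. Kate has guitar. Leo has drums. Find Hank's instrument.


From clues:
  Leo → drums
  Kate → guitar
By elimination, Hank gets the remaining.

piano


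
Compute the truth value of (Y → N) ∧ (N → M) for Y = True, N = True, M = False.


Y = True, N = True, M = False
Step 1: Y → N is false only when Y=True and N=False. Result: True
Step 2: N → M is false only when N=True and M=False. Result: False
Step 3: True ∧ False = False

False


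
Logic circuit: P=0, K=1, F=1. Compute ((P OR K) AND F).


P OR K = 0|1 = 1
1 AND 1 = 1

1


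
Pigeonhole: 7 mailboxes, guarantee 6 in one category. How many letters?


Pigeonhole: to guarantee k in one of n categories, need (k-1)×n + 1.
k = 6, n = 7
Minimum = (6-1) × 7 + 1 = 5 × 7 + 1

36


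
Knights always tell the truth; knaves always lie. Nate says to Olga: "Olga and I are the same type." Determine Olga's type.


Nate says: "Olga and I are the same type."
Case 1: Nate is a Knight (truth-teller)
  Statement is true → they ARE the same → Olga is also a Knight
Case 2: Nate is a Knave (liar)
  Statement is false → they are NOT the same → Olga is a Knight
In both cases, Olga is a Knight.

Knight


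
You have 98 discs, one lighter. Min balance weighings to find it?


Each weighing has 3 outcomes (left heavy / balance / right heavy), so k weighings distinguish at most 3^k cases; splitting into three near-equal groups achieves this.
Need 3^k ≥ 98: 3^4 = 81 < 98 ≤ 3^5 = 243
k = ⌈log₃(98)⌉ = 5

5


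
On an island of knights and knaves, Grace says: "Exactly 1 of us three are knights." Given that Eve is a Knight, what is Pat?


Grace claims exactly 1 knights among Grace, Eve, Pat.
Given: Eve is a Knight.

Case 1: Grace is a Knight (tells truth)
  Then exactly 1 of the three are knights.
  Counting Grace, Eve: 2 knight(s) so far. Need -1 more → impossible.
Case 2: Grace is a Knave (lies)
  Then the count is NOT 1.
  If Pat = Knave, count = 1 = 1 → claim would be true, contradicts lie.
  If Pat = Knight, count = 2 ≠ 1 → lie confirmed ✓

Pat is a Knight.

Knight


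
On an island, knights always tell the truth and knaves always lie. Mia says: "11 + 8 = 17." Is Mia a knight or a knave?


Statement: "11 + 8 = 17."
Actual: 11 + 8 = 19
Claimed: 17
Statement is FALSE → Mia lies → Knave

Knave


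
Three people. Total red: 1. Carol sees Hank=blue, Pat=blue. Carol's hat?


Total red = 1, seen red = 0
Own red = 1 - 0 = 1
Carol's hat is red.

red


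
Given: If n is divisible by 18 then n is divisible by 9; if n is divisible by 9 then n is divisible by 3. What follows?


Hypothetical syllogism: P → Q, Q → R ⊢ P → R
Premise 1: n is divisible by 18 → n is divisible by 9
Premise 2: n is divisible by 9 → n is divisible by 3
Chain the implications: the middle term (n is divisible by 9) links the two.
Conclusion: If n is divisible by 18, then n is divisible by 3.

If n is divisible by 18, then n is divisible by 3.


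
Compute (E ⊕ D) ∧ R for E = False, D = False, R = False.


E = False, D = False, R = False
Step 1: E ⊕ D = False XOR False = False
Step 2: False ∧ R = False AND False = False
XOR true when exactly one of E,D is true; then AND with R.

False


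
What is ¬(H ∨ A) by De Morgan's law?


De Morgan's law: ¬(P ∨ Q) ≡ ¬P ∧ ¬Q
¬(H ∨ A) = ¬H ∧ ¬A

¬H ∧ ¬A


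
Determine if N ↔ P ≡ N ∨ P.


Expression 1: N ↔ P
Expression 2: N ∨ P
Truth table (N P | Expr1 Expr2):
  T T |   T     T
  T F |   F     T   ← differ
  F T |   F     T   ← differ
  F F |   T     F   ← differ
Counterexample: N=T, P=F gives Expr1 = F but Expr2 = T, so the expressions are NOT logically equivalent.

No


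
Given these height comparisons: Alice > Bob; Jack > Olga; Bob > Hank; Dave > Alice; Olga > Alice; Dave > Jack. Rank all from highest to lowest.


Constraints: Alice > Bob; Jack > Olga; Bob > Hank; Dave > Alice; Olga > Alice; Dave > Jack
Method: at each step, the next-highest is the one remaining person who never appears on the smaller side of a constraint between remaining people.
  Step 1: remaining {Dave, Jack, Olga, Alice, Hank, Bob}; on the smaller side: {Jack, Olga, Alice, Hank, Bob} → Dave is next (Dave > Alice; Dave > Jack).
  Step 2: remaining {Jack, Olga, Alice, Hank, Bob}; on the smaller side: {Olga, Alice, Hank, Bob} → Jack is next (Jack > Olga).
  Step 3: remaining {Olga, Alice, Hank, Bob}; on the smaller side: {Alice, Hank, Bob} → Olga is next (Olga > Alice).
  Step 4: remaining {Alice, Hank, Bob}; on the smaller side: {Hank, Bob} → Alice is next (Alice > Bob).
  Step 5: remaining {Hank, Bob}; on the smaller side: {Hank} → Bob is next (Bob > Hank).
  Step 6: only Hank remains → lowest.
Final ranking (highest to lowest):

Dave > Jack > Olga > Alice > Bob > Hank


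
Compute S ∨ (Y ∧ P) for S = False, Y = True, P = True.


S = False, Y = True, P = True
Step 1: Y ∧ P = True AND True = True
Step 2: S ∨ True = False OR True = True
AND evaluated first (higher precedence); then OR applied.

True


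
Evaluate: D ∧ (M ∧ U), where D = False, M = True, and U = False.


D = False, M = True, U = False
Step 1: M ∧ U = True AND False = False
Step 2: D ∧ False = False AND False = False
AND is true only when ALL operands are true.

False


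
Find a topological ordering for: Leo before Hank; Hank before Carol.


Constraints: Leo before Hank; Hank before Carol
Method: repeatedly schedule the remaining task that has no remaining task required before it.
  Step 1: remaining {Leo, Carol, Hank}; every task except Leo still has a predecessor pending → schedule Leo.
  Step 2: remaining {Carol, Hank}; every task except Hank still has a predecessor pending → schedule Hank.
  Step 3: only Carol remains → schedule Carol.
Resulting order:

Leo → Hank → Carol


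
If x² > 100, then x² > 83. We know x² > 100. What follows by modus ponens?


Modus ponens: P → Q, P ⊢ Q
P: x² > 100
Q: x² > 83
We have P → Q and P is true.
By modus ponens, Q must be true.

x² > 83


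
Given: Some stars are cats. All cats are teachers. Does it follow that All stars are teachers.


Premise 1: Some stars are cats.
Premise 2: All cats are teachers.
Conclusion: All stars are teachers.
Fallacy: illicit minor. The minor term (stars) is distributed in the conclusion ('All stars ...') but undistributed in its premise ('Some stars are cats' doesn't cover all stars).
Only 'Some stars are teachers' follows, not 'All'.

Invalid


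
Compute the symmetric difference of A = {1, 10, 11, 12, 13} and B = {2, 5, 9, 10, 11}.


A = {1, 10, 11, 12, 13}
B = {2, 5, 9, 10, 11}
Operation: symmetric difference
In A only: [1, 12, 13], in B only: [2, 5, 9]

{1, 2, 5, 9, 12, 13}


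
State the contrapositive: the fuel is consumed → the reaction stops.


Original: If the fuel is consumed, then the reaction stops
Contrapositive: If ¬Q, then ¬P
Negate Q: not (the reaction stops)
Negate P: not (the fuel is consumed)

If not (the reaction stops), then not (the fuel is consumed).


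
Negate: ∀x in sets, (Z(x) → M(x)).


Original: ∀x (Z(x) → M(x))
Rule: ¬∀→∃, ¬∃→∀, negate predicate.
Negation: ∃x (Z(x) ∧ ¬M(x))

∃x (Z(x) ∧ ¬M(x))


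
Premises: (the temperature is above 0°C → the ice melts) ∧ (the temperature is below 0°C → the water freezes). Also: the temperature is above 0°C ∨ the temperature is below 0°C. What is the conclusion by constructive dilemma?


Constructive dilemma: (P → Q) ∧ (R → S), P ∨ R ⊢ Q ∨ S
Premise 1: the temperature is above 0°C → the ice melts
Premise 2: the temperature is below 0°C → the water freezes
Premise 3: the temperature is above 0°C ∨ the temperature is below 0°C
Case 1: Assuming the temperature is above 0°C, then by Premise 1, the ice melts.
Case 2: Assuming the temperature is below 0°C, then by Premise 2, the water freezes.
Since one of the temperature is above 0°C or the temperature is below 0°C must hold, we get the ice melts or the water freezes.

The ice melts or the water freezes.


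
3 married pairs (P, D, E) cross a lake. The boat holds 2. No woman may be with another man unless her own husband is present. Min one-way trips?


Label couples P, D, E (H = husband, W = wife).
Counting alone: 6 people, the boat carries 2 and someone must bring it back, so each round trip nets at most +1 on the far side until the last crossing → at least 9 trips. The jealousy constraint makes 9 impossible; the shortest valid schedule has 11:
1. WP+WD →  (far: WP,WD; near: HP,HD,HE,WE)
2. WP ←       (far: WD; near: HP,HD,HE,WP,WE)
3. WP+WE →  (far: WP,WD,WE; near: HP,HD,HE)
4. WP ←       (far: WD,WE; near: HP,HD,HE,WP)
5. HD+HE →  (far: HD,WD,HE,WE; near: HP,WP)
6. HD+WD ←  (far: HE,WE; near: HP,WP,HD,WD)
7. HP+HD →  (far: HP,HD,HE,WE; near: WP,WD)
8. WE ←       (far: HP,HD,HE; near: WP,WD,WE)
9. WP+WD →  (far: HP,WP,HD,WD,HE; near: WE)
10. HE ←      (far: HP,WP,HD,WD; near: HE,WE)
11. HE+WE → (far: all six; near: empty)
In every state each wife is either with her husband or with no other man.
Minimum trips = 11

11


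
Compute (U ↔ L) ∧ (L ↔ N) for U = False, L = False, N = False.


U = False, L = False, N = False
Step 1: U ↔ L is true when U and L have the same value. Result: True
Step 2: L ↔ N is true when L and N have the same value. Result: True
Step 3: True ∧ True = True

True


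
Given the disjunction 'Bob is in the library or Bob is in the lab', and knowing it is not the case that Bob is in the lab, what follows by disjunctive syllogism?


Disjunctive syllogism: P ∨ Q, ¬P ⊢ Q
Disjunction: Bob is in the library ∨ Bob is in the lab
We know it is not the case that Bob is in the lab.
By disjunctive syllogism, the other disjunct must be true.

Bob is in the library


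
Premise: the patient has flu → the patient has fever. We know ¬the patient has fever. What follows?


Modus tollens: P → Q, ¬Q ⊢ ¬P
P: the patient has flu
Q: the patient has fever
We have P → Q and Q is false.
By modus tollens, P must be false.

It is not the case that the patient has flu


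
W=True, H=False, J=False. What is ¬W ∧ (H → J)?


W = True, H = False, J = False
Expression: ¬W ∧ (H → J)
Step 1: ¬W = NOT True = False
Step 2: H → J = False → False (false only if H=True, J=False) = True
Step 3: (False) ∧ (True) = False AND True = False

False


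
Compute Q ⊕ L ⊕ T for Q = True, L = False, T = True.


Q = True, L = False, T = True
Step 1: Q ⊕ L = True XOR False = True
Step 2: True ⊕ T = True XOR True = False
XOR is true when an odd number of operands are true.

False


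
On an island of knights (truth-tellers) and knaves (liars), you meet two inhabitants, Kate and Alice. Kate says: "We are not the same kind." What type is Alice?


Kate says: "We are not the same kind."
Case 1: Kate is a Knight (truth-teller)
  Statement is true → they ARE different → Alice is a Knave
Case 2: Kate is a Knave (liar)
  Statement is false → they are NOT different → Alice is a Knave
In both cases, Alice is a Knave.

Knave


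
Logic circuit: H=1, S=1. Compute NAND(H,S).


H AND S = 1
NOT(1) = 0

0


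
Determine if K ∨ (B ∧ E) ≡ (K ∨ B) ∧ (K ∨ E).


Expression 1: K ∨ (B ∧ E)
Expression 2: (K ∨ B) ∧ (K ∨ E)
Truth table (K B E | Expr1 Expr2):
  T T T |   T     T
  T T F |   T     T
  T F T |   T     T
  T F F |   T     T
  F T T |   T     T
  F T F |   F     F
  F F T |   F     F
  F F F |   F     F
All 8 rows agree, so the expressions are logically equivalent.

Yes


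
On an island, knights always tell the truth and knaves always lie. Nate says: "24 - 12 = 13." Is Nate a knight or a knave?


Statement: "24 - 12 = 13."
Actual: 24 - 12 = 12
Claimed: 13
Statement is FALSE → Nate lies → Knave

Knave


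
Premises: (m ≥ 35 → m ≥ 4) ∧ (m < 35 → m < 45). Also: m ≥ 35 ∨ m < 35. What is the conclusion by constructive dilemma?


Constructive dilemma: (P → Q) ∧ (R → S), P ∨ R ⊢ Q ∨ S
Premise 1: m ≥ 35 → m ≥ 4
Premise 2: m < 35 → m < 45
Premise 3: m ≥ 35 ∨ m < 35
Case 1: Assuming m ≥ 35, then by Premise 1, m ≥ 4.
Case 2: Assuming m < 35, then by Premise 2, m < 45.
Since one of m ≥ 35 or m < 35 must hold, we get m ≥ 4 or m < 45.

m ≥ 4 or m < 45.


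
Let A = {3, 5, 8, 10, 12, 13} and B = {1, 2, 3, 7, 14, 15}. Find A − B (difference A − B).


A = {3, 5, 8, 10, 12, 13}
B = {1, 2, 3, 7, 14, 15}
Operation: difference A − B
In A but not B: 5, 8, 10, 12, 13

{5, 8, 10, 12, 13}


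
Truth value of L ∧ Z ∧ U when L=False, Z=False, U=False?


L = False, Z = False, U = False
Expression: L ∧ Z ∧ U
Step 1: L ∧ Z = False AND False = False
Step 2: (False) ∧ U = False AND False = False

False


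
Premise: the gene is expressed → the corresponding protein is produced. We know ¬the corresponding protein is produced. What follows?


Modus tollens: P → Q, ¬Q ⊢ ¬P
P: the gene is expressed
Q: the corresponding protein is produced
We have P → Q and Q is false.
By modus tollens, P must be false.

It is not the case that the gene is expressed


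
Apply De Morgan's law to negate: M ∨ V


De Morgan's law: ¬(P ∨ Q) ≡ ¬P ∧ ¬Q
¬(M ∨ V) = ¬M ∧ ¬V

¬M ∧ ¬V


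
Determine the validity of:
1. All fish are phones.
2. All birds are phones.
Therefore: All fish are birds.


Premise 1: All fish are phones.
Premise 2: All birds are phones.
Conclusion: All fish are birds.
Fallacy: undistributed middle. phones is predicate in both.
Counterexample: fish and birds could be disjoint subsets of phones.

Invalid


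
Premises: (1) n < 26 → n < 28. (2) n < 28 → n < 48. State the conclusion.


Hypothetical syllogism: P → Q, Q → R ⊢ P → R
Premise 1: n < 26 → n < 28
Premise 2: n < 28 → n < 48
Chain the implications: the middle term (n < 28) links the two.
Conclusion: If n < 26, then n < 48.

If n < 26, then n < 48.


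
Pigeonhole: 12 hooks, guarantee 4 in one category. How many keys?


Pigeonhole: to guarantee k in one of n categories, need (k-1)×n + 1.
k = 4, n = 12
Minimum = (4-1) × 12 + 1 = 3 × 12 + 1

37


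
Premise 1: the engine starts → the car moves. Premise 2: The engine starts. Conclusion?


Modus ponens: P → Q, P ⊢ Q
P: the engine starts
Q: the car moves
We have P → Q and P is true.
By modus ponens, Q must be true.

The car moves


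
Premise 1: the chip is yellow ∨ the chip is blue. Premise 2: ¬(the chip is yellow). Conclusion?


Disjunctive syllogism: P ∨ Q, ¬P ⊢ Q
Disjunction: the chip is yellow ∨ the chip is blue
We know it is not the case that the chip is yellow.
By disjunctive syllogism, the other disjunct must be true.

The chip is blue


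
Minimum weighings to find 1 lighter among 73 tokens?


Each weighing has 3 outcomes (left heavy / balance / right heavy), so k weighings distinguish at most 3^k cases; splitting into three near-equal groups achieves this.
Need 3^k ≥ 73: 3^3 = 27 < 73 ≤ 3^4 = 81
k = ⌈log₃(73)⌉ = 4

4


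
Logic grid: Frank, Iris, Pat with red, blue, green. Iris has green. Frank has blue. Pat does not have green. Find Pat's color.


From clues:
  Iris → green
  Frank → blue
By elimination, Pat gets the remaining.

red


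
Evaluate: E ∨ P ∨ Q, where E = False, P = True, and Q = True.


E = False, P = True, Q = True
Step 1: E ∨ P = False OR True = True
Step 2: True ∨ Q = True OR True = True
OR is true when at least one operand is true.

True


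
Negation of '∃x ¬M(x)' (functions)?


Original: ∃x ¬M(x)
Rule: ¬∀→∃, ¬∃→∀, negate predicate.
Negation: ∀x M(x)

∀x M(x)


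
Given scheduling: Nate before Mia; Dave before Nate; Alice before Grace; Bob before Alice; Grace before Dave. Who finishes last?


Constraints: Nate before Mia; Dave before Nate; Alice before Grace; Bob before Alice; Grace before Dave
The last task can have nothing scheduled after it, so it must never appear on the left of a 'before'.
Tasks appearing before some other task: Nate, Dave, Alice, Bob, Grace.
The only task not in that list is Mia → it is last.

Mia


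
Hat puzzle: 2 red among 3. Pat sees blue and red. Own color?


Total red = 2, seen red = 1
Own red = 2 - 1 = 1
Pat's hat is red.

red


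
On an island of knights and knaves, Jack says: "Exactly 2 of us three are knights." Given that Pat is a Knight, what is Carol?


Jack claims exactly 2 knights among Jack, Pat, Carol.
Given: Pat is a Knight.

Case 1: Jack is a Knight (tells truth)
  Then exactly 2 of the three are knights.
  Counting Jack, Pat: 2 knight(s) so far. Need 0 more → Carol = Knave.
Case 2: Jack is a Knave (lies)
  Then the count is NOT 2.
  If Carol = Knight, count = 2 = 2 → claim would be true, contradicts lie.
  If Carol = Knave, count = 1 ≠ 2 → lie confirmed ✓

Carol is a Knave.

Knave


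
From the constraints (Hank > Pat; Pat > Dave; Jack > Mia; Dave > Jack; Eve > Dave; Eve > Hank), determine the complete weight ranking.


Constraints: Hank > Pat; Pat > Dave; Jack > Mia; Dave > Jack; Eve > Dave; Eve > Hank
Method: at each step, the next-highest is the one remaining person who never appears on the smaller side of a constraint between remaining people.
  Step 1: remaining {Dave, Hank, Jack, Mia, Eve, Pat}; on the smaller side: {Dave, Hank, Jack, Mia, Pat} → Eve is next (Eve > Dave; Eve > Hank).
  Step 2: remaining {Dave, Hank, Jack, Mia, Pat}; on the smaller side: {Dave, Jack, Mia, Pat} → Hank is next (Hank > Pat).
  Step 3: remaining {Dave, Jack, Mia, Pat}; on the smaller side: {Dave, Jack, Mia} → Pat is next (Pat > Dave).
  Step 4: remaining {Dave, Jack, Mia}; on the smaller side: {Jack, Mia} → Dave is next (Dave > Jack).
  Step 5: remaining {Jack, Mia}; on the smaller side: {Mia} → Jack is next (Jack > Mia).
  Step 6: only Mia remains → lowest.
Final ranking (highest to lowest):

Eve > Hank > Pat > Dave > Jack > Mia


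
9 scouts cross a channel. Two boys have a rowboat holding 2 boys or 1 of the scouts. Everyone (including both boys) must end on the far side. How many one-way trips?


Per crossing of one of the scouts: boys→, one←, one of the scouts→, one← = 4 trips
9 × 4 = 36, + 1 final boys→ = 37
Minimum trips = 37

37


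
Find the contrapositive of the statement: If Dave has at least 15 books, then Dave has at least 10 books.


Original: If Dave has at least 15 books, then Dave has at least 10 books
Contrapositive: If ¬Q, then ¬P
Negate Q: not (Dave has at least 10 books)
Negate P: not (Dave has at least 15 books)

If not (Dave has at least 10 books), then not (Dave has at least 15 books).


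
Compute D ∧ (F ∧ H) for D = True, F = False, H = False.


D = True, F = False, H = False
Step 1: F ∧ H = False AND False = False
Step 2: D ∧ False = True AND False = False
AND is true only when ALL operands are true.

False


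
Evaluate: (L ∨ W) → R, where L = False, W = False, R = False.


L = False, W = False, R = False
Step 1: L ∨ W = False OR False = False
Step 2: (False) → R: false only when antecedent=True and R=False.
Result: True

True


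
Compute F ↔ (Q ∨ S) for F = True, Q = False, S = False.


F = True, Q = False, S = False
Step 1: Q ∨ S = False OR False = False
Step 2: F ↔ (False): true when both sides have same truth value.
Result: True ↔ False = False

False


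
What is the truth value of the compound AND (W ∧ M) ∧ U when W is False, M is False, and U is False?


W = False, M = False, U = False
Step 1: W ∧ M = False AND False = False
Step 2: False ∧ U = False AND False = False
AND is true only when ALL operands are true.

False


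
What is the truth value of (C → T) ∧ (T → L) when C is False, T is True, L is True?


C = False, T = True, L = True
Step 1: C → T is false only when C=True and T=False. Result: True
Step 2: T → L is false only when T=True and L=False. Result: True
Step 3: True ∧ True = True

True


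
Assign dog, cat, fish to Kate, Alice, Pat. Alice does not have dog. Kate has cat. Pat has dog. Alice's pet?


From clues:
  Pat → dog
  Kate → cat
By elimination, Alice gets the remaining.

fish


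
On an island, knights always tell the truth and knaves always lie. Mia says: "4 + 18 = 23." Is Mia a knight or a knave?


Statement: "4 + 18 = 23."
Actual: 4 + 18 = 22
Claimed: 23
Statement is FALSE → Mia lies → Knave

Knave


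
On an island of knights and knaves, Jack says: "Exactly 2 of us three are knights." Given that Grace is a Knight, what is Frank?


Jack claims exactly 2 knights among Jack, Grace, Frank.
Given: Grace is a Knight.

Case 1: Jack is a Knight (tells truth)
  Then exactly 2 of the three are knights.
  Counting Jack, Grace: 2 knight(s) so far. Need 0 more → Frank = Knave.
Case 2: Jack is a Knave (lies)
  Then the count is NOT 2.
  If Frank = Knight, count = 2 = 2 → claim would be true, contradicts lie.
  If Frank = Knave, count = 1 ≠ 2 → lie confirmed ✓

Frank is a Knave.

Knave


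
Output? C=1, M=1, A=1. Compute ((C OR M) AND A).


C OR M = 1|1 = 1
1 AND 1 = 1

1


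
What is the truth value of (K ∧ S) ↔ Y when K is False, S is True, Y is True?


K = False, S = True, Y = True
Step 1: K ∧ S = False AND True = False
Step 2: (False) ↔ Y: true when both sides have same truth value.
Result: False ↔ True = False

False


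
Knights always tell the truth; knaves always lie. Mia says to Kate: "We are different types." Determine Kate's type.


Mia says: "We are different types."
Case 1: Mia is a Knight (truth-teller)
  Statement is true → they ARE different → Kate is a Knave
Case 2: Mia is a Knave (liar)
  Statement is false → they are NOT different → Kate is a Knave
In both cases, Kate is a Knave.

Knave


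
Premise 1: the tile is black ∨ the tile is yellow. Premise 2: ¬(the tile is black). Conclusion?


Disjunctive syllogism: P ∨ Q, ¬P ⊢ Q
Disjunction: the tile is black ∨ the tile is yellow
We know it is not the case that the tile is black.
By disjunctive syllogism, the other disjunct must be true.

The tile is yellow


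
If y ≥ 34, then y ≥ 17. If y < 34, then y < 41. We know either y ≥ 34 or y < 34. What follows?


Constructive dilemma: (P → Q) ∧ (R → S), P ∨ R ⊢ Q ∨ S
Premise 1: y ≥ 34 → y ≥ 17
Premise 2: y < 34 → y < 41
Premise 3: y ≥ 34 ∨ y < 34
Case 1: Assuming y ≥ 34, then by Premise 1, y ≥ 17.
Case 2: Assuming y < 34, then by Premise 2, y < 41.
Since one of y ≥ 34 or y < 34 must hold, we get y ≥ 17 or y < 41.

y ≥ 17 or y < 41.


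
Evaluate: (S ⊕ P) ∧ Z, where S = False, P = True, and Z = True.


S = False, P = True, Z = True
Step 1: S ⊕ P = False XOR True = True
Step 2: True ∧ Z = True AND True = True
XOR true when exactly one of S,P is true; then AND with Z.

True


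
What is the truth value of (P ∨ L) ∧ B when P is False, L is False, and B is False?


P = False, L = False, B = False
Step 1: P ∨ L = False OR False = False
Step 2: False ∧ B = False AND False = False
OR is true when at least one operand is true; AND requires both.

False


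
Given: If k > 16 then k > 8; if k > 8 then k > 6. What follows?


Hypothetical syllogism: P → Q, Q → R ⊢ P → R
Premise 1: k > 16 → k > 8
Premise 2: k > 8 → k > 6
Chain the implications: the middle term (k > 8) links the two.
Conclusion: If k > 16, then k > 6.

If k > 16, then k > 6.


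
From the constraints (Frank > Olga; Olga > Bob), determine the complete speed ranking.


Constraints: Frank > Olga; Olga > Bob
Method: at each step, the next-highest is the one remaining person who never appears on the smaller side of a constraint between remaining people.
  Step 1: remaining {Olga, Bob, Frank}; on the smaller side: {Olga, Bob} → Frank is next (Frank > Olga).
  Step 2: remaining {Olga, Bob}; on the smaller side: {Bob} → Olga is next (Olga > Bob).
  Step 3: only Bob remains → lowest.
Final ranking (highest to lowest):

Frank > Olga > Bob


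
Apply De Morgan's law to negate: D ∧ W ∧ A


De Morgan's law: ¬(P ∧ Q ∧ R) ≡ ¬P ∨ ¬Q ∨ ¬R
¬(D ∧ W ∧ A) = ¬D ∨ ¬W ∨ ¬A

¬D ∨ ¬W ∨ ¬A


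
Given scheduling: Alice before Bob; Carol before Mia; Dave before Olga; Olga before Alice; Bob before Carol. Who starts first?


Constraints: Alice before Bob; Carol before Mia; Dave before Olga; Olga before Alice; Bob before Carol
The first task can have nothing scheduled before it, so it must never appear on the right of a 'before'.
Tasks appearing after some 'before': Bob, Mia, Olga, Alice, Carol.
The only task not in that list is Dave → it is first.

Dave


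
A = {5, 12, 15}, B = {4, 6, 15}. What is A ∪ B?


A = {5, 12, 15}
B = {4, 6, 15}
Operation: union
All elements combined: 4, 5, 6, 12, 15

{4, 5, 6, 12, 15}


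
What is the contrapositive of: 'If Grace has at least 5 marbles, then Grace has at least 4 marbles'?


Original: If Grace has at least 5 marbles, then Grace has at least 4 marbles
Contrapositive: If ¬Q, then ¬P
Negate Q: not (Grace has at least 4 marbles)
Negate P: not (Grace has at least 5 marbles)

If not (Grace has at least 4 marbles), then not (Grace has at least 5 marbles).


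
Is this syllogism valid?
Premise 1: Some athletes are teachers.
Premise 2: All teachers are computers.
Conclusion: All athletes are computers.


Premise 1: Some athletes are teachers.
Premise 2: All teachers are computers.
Conclusion: All athletes are computers.
Fallacy: illicit minor. The minor term (athletes) is distributed in the conclusion ('All athletes ...') but undistributed in its premise ('Some athletes are teachers' doesn't cover all athletes).
Only 'Some athletes are computers' follows, not 'All'.

Invalid


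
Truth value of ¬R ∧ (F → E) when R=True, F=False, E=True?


R = True, F = False, E = True
Expression: ¬R ∧ (F → E)
Step 1: ¬R = NOT True = False
Step 2: F → E = False → True (false only if F=True, E=False) = True
Step 3: (False) ∧ (True) = False AND True = False

False


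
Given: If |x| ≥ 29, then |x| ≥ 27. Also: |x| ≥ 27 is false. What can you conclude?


Modus tollens: P → Q, ¬Q ⊢ ¬P
P: |x| ≥ 29
Q: |x| ≥ 27
We have P → Q and Q is false.
By modus tollens, P must be false.

It is not the case that |x| ≥ 29


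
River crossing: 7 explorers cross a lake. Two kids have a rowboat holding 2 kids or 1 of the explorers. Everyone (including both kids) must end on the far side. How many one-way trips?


Per crossing of one of the explorers: kids→, one←, one of the explorers→, one← = 4 trips
7 × 4 = 28, + 1 final kids→ = 29
Minimum trips = 29

29


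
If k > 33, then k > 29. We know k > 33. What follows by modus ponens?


Modus ponens: P → Q, P ⊢ Q
P: k > 33
Q: k > 29
We have P → Q and P is true.
By modus ponens, Q must be true.

k > 29


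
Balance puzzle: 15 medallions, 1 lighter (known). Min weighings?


Each weighing has 3 outcomes (left heavy / balance / right heavy), so k weighings distinguish at most 3^k cases; splitting into three near-equal groups achieves this.
Need 3^k ≥ 15: 3^2 = 9 < 15 ≤ 3^3 = 27
k = ⌈log₃(15)⌉ = 3

3


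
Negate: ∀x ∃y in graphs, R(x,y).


Original: ∀x ∃y R(x,y)
Rule: ¬∀→∃, ¬∃→∀, negate predicate.
Negation: ∃x ∀y ¬R(x,y)

∃x ∀y ¬R(x,y)


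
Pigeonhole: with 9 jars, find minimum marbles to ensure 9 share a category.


Pigeonhole: to guarantee k in one of n categories, need (k-1)×n + 1.
k = 9, n = 9
Minimum = (9-1) × 9 + 1 = 8 × 9 + 1

73


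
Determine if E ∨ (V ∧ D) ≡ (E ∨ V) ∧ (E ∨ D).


Expression 1: E ∨ (V ∧ D)
Expression 2: (E ∨ V) ∧ (E ∨ D)
Truth table (E V D | Expr1 Expr2):
  T T T |   T     T
  T T F |   T     T
  T F T |   T     T
  T F F |   T     T
  F T T |   T     T
  F T F |   F     F
  F F T |   F     F
  F F F |   F     F
All 8 rows agree, so the expressions are logically equivalent.

Yes


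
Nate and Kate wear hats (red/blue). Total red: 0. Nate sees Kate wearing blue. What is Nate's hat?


Total red = 0, Kate = blue
Red accounted for: 0
Remaining for Nate: 0
Nate's hat is blue.

blue


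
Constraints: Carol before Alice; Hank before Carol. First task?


Constraints: Carol before Alice; Hank before Carol
The first task can have nothing scheduled before it, so it must never appear on the right of a 'before'.
Tasks appearing after some 'before': Alice, Carol.
The only task not in that list is Hank → it is first.

Hank


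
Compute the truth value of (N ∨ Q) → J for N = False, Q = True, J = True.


N = False, Q = True, J = True
Step 1: N ∨ Q = False OR True = True
Step 2: (True) → J: false only when antecedent=True and J=False.
Result: True

True


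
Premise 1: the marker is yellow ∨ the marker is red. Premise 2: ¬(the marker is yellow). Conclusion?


Disjunctive syllogism: P ∨ Q, ¬P ⊢ Q
Disjunction: the marker is yellow ∨ the marker is red
We know it is not the case that the marker is yellow.
By disjunctive syllogism, the other disjunct must be true.

The marker is red


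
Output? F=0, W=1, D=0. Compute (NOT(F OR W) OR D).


F OR W = 1
NOT(1) = 0
0 OR 0 = 0

0


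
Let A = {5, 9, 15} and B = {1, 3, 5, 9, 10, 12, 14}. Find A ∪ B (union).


A = {5, 9, 15}
B = {1, 3, 5, 9, 10, 12, 14}
Operation: union
All elements combined: 1, 3, 5, 9, 10, 12, 14, 15

{1, 3, 5, 9, 10, 12, 14, 15}


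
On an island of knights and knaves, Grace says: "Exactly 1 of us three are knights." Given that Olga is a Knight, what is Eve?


Grace claims exactly 1 knights among Grace, Olga, Eve.
Given: Olga is a Knight.

Case 1: Grace is a Knight (tells truth)
  Then exactly 1 of the three are knights.
  Counting Grace, Olga: 2 knight(s) so far. Need -1 more → impossible.
Case 2: Grace is a Knave (lies)
  Then the count is NOT 1.
  If Eve = Knave, count = 1 = 1 → claim would be true, contradicts lie.
  If Eve = Knight, count = 2 ≠ 1 → lie confirmed ✓

Eve is a Knight.

Knight


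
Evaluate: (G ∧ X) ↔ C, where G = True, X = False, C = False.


G = True, X = False, C = False
Step 1: G ∧ X = True AND False = False
Step 2: (False) ↔ C: true when both sides have same truth value.
Result: False ↔ False = True

True


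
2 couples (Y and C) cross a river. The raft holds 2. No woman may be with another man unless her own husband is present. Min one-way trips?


Label couples Y and C.
1. WY+WC → (far: WY,WC; near: HY,HC)
2. WY ←   (far: WC; near: HY,HC,WY)
3. HY+HC → (far: HY,HC,WC; near: WY)
4. HY ←   (far: HC,WC; near: HY,WY)  — HY returns, since WY is alone on near bank
5. HY+WY → (far: all four; near: empty)
Every state respects the constraint.
Minimum trips = 5

5


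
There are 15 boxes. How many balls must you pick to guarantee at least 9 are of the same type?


Pigeonhole: to guarantee k in one of n categories, need (k-1)×n + 1.
k = 9, n = 15
Minimum = (9-1) × 15 + 1 = 8 × 15 + 1

121


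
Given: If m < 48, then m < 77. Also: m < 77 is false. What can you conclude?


Modus tollens: P → Q, ¬Q ⊢ ¬P
P: m < 48
Q: m < 77
We have P → Q and Q is false.
By modus tollens, P must be false.

It is not the case that m < 48


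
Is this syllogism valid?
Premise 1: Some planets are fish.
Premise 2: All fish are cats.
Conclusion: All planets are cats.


Premise 1: Some planets are fish.
Premise 2: All fish are cats.
Conclusion: All planets are cats.
Fallacy: illicit minor. The minor term (planets) is distributed in the conclusion ('All planets ...') but undistributed in its premise ('Some planets are fish' doesn't cover all planets).
Only 'Some planets are cats' follows, not 'All'.

Invalid


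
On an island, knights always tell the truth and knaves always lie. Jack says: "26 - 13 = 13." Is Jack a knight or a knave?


Statement: "26 - 13 = 13."
Actual: 26 - 13 = 13
Claimed: 13
Statement is TRUE → Jack tells the truth → Knight

Knight


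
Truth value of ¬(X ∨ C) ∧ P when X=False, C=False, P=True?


X = False, C = False, P = True
Expression: ¬(X ∨ C) ∧ P
Step 1: X ∨ C = False OR False = False
Step 2: ¬(X ∨ C) = NOT False = True
Step 3: (True) ∧ P = True AND True = True

True


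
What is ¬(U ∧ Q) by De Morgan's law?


De Morgan's law: ¬(P ∧ Q) ≡ ¬P ∨ ¬Q
¬(U ∧ Q) = ¬U ∨ ¬Q

¬U ∨ ¬Q


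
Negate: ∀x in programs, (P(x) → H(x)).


Original: ∀x (P(x) → H(x))
Rule: ¬∀→∃, ¬∃→∀, negate predicate.
Negation: ∃x (P(x) ∧ ¬H(x))

∃x (P(x) ∧ ¬H(x))


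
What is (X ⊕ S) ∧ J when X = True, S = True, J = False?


X = True, S = True, J = False
Step 1: X ⊕ S = True XOR True = False
Step 2: False ∧ J = False AND False = False
XOR true when exactly one of X,S is true; then AND with J.

False


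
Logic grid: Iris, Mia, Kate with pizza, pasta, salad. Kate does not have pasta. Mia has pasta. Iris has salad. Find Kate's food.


From clues:
  Iris → salad
  Mia → pasta
By elimination, Kate gets the remaining.

pizza


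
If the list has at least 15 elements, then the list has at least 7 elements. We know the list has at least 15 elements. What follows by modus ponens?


Modus ponens: P → Q, P ⊢ Q
P: the list has at least 15 elements
Q: the list has at least 7 elements
We have P → Q and P is true.
By modus ponens, Q must be true.

The list has at least 7 elements


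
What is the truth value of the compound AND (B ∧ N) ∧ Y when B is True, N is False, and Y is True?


B = True, N = False, Y = True
Step 1: B ∧ N = True AND False = False
Step 2: False ∧ Y = False AND True = False
AND is true only when ALL operands are true.

False


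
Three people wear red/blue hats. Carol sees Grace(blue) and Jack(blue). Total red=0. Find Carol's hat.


Total red = 0, seen red = 0
Own red = 0 - 0 = 0
Carol's hat is blue.

blue


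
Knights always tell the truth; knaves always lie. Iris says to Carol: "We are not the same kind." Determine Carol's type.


Iris says: "We are not the same kind."
Case 1: Iris is a Knight (truth-teller)
  Statement is true → they ARE different → Carol is a Knave
Case 2: Iris is a Knave (liar)
  Statement is false → they are NOT different → Carol is a Knave
In both cases, Carol is a Knave.

Knave


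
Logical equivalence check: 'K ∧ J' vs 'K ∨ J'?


Expression 1: K ∧ J
Expression 2: K ∨ J
Truth table (K J | Expr1 Expr2):
  T T |   T     T
  T F |   F     T   ← differ
  F T |   F     T   ← differ
  F F |   F     F
Counterexample: K=T, J=F gives Expr1 = F but Expr2 = T, so the expressions are NOT logically equivalent.

No


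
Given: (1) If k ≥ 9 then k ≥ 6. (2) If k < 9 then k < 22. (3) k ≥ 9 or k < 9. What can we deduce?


Constructive dilemma: (P → Q) ∧ (R → S), P ∨ R ⊢ Q ∨ S
Premise 1: k ≥ 9 → k ≥ 6
Premise 2: k < 9 → k < 22
Premise 3: k ≥ 9 ∨ k < 9
Case 1: Assuming k ≥ 9, then by Premise 1, k ≥ 6.
Case 2: Assuming k < 9, then by Premise 2, k < 22.
Since one of k ≥ 9 or k < 9 must hold, we get k ≥ 6 or k < 22.

k ≥ 6 or k < 22.


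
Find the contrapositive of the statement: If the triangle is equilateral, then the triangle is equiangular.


Original: If the triangle is equilateral, then the triangle is equiangular
Contrapositive: If ¬Q, then ¬P
Negate Q: not (the triangle is equiangular)
Negate P: not (the triangle is equilateral)

If not (the triangle is equiangular), then not (the triangle is equilateral).


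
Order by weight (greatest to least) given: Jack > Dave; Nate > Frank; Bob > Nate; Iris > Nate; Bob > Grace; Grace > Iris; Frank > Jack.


Constraints: Jack > Dave; Nate > Frank; Bob > Nate; Iris > Nate; Bob > Grace; Grace > Iris; Frank > Jack
Method: at each step, the next-highest is the one remaining person who never appears on the smaller side of a constraint between remaining people.
  Step 1: remaining {Bob, Iris, Frank, Jack, Nate, Dave, Grace}; on the smaller side: {Iris, Frank, Jack, Nate, Dave, Grace} → Bob is next (Bob > Nate; Bob > Grace).
  Step 2: remaining {Iris, Frank, Jack, Nate, Dave, Grace}; on the smaller side: {Iris, Frank, Jack, Nate, Dave} → Grace is next (Grace > Iris).
  Step 3: remaining {Iris, Frank, Jack, Nate, Dave}; on the smaller side: {Frank, Jack, Nate, Dave} → Iris is next (Iris > Nate).
  Step 4: remaining {Frank, Jack, Nate, Dave}; on the smaller side: {Frank, Jack, Dave} → Nate is next (Nate > Frank).
  Step 5: remaining {Frank, Jack, Dave}; on the smaller side: {Jack, Dave} → Frank is next (Frank > Jack).
  Step 6: remaining {Jack, Dave}; on the smaller side: {Dave} → Jack is next (Jack > Dave).
  Step 7: only Dave remains → lowest.
Final ranking (highest to lowest):

Bob > Grace > Iris > Nate > Frank > Jack > Dave


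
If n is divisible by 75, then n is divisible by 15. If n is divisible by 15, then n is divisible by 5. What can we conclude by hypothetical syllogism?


Hypothetical syllogism: P → Q, Q → R ⊢ P → R
Premise 1: n is divisible by 75 → n is divisible by 15
Premise 2: n is divisible by 15 → n is divisible by 5
Chain the implications: the middle term (n is divisible by 15) links the two.
Conclusion: If n is divisible by 75, then n is divisible by 5.

If n is divisible by 75, then n is divisible by 5.


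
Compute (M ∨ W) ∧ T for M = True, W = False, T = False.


M = True, W = False, T = False
Step 1: M ∨ W = True OR False = True
Step 2: True ∧ T = True AND False = False
OR is true when at least one operand is true; AND requires both.

False


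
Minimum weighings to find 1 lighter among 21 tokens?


Each weighing has 3 outcomes (left heavy / balance / right heavy), so k weighings distinguish at most 3^k cases; splitting into three near-equal groups achieves this.
Need 3^k ≥ 21: 3^2 = 9 < 21 ≤ 3^3 = 27
k = ⌈log₃(21)⌉ = 3

3


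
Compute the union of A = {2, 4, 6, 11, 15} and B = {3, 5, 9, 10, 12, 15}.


A = {2, 4, 6, 11, 15}
B = {3, 5, 9, 10, 12, 15}
Operation: union
All elements combined: 2, 3, 4, 5, 6, 9, 10, 11, 12, 15

{2, 3, 4, 5, 6, 9, 10, 11, 12, 15}


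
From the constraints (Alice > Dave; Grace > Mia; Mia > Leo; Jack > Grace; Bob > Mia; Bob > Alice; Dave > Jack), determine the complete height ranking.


Constraints: Alice > Dave; Grace > Mia; Mia > Leo; Jack > Grace; Bob > Mia; Bob > Alice; Dave > Jack
Method: at each step, the next-highest is the one remaining person who never appears on the smaller side of a constraint between remaining people.
  Step 1: remaining {Alice, Dave, Bob, Mia, Jack, Leo, Grace}; on the smaller side: {Alice, Dave, Mia, Jack, Leo, Grace} → Bob is next (Bob > Mia; Bob > Alice).
  Step 2: remaining {Alice, Dave, Mia, Jack, Leo, Grace}; on the smaller side: {Dave, Mia, Jack, Leo, Grace} → Alice is next (Alice > Dave).
  Step 3: remaining {Dave, Mia, Jack, Leo, Grace}; on the smaller side: {Mia, Jack, Leo, Grace} → Dave is next (Dave > Jack).
  Step 4: remaining {Mia, Jack, Leo, Grace}; on the smaller side: {Mia, Leo, Grace} → Jack is next (Jack > Grace).
  Step 5: remaining {Mia, Leo, Grace}; on the smaller side: {Mia, Leo} → Grace is next (Grace > Mia).
  Step 6: remaining {Mia, Leo}; on the smaller side: {Leo} → Mia is next (Mia > Leo).
  Step 7: only Leo remains → lowest.
Final ranking (highest to lowest):

Bob > Alice > Dave > Jack > Grace > Mia > Leo
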